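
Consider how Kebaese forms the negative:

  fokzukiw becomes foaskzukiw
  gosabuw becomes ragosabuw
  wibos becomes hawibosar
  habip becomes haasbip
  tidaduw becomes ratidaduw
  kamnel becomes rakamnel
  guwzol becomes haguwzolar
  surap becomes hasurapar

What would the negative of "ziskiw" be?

tidaduw and fokzukiw both end in -w yet inflect differently (ratidaduw, foaskzukiw), so the final letter is not what conditions the rule; the last vowel is.
"ziskiw" has last vowel 'i'. The stems whose last vowel is 'i' (fokzukiw → foaskzukiw, habip → haasbip) insert -as- after the first vowel.
The other patterns: stems whose last vowel is 'e' or 'u' add the prefix ra-; stems whose last vowel is 'a' or 'o' add ha- … -ar around the stem.
So ziskiw → ziasskiw.

ziasskiw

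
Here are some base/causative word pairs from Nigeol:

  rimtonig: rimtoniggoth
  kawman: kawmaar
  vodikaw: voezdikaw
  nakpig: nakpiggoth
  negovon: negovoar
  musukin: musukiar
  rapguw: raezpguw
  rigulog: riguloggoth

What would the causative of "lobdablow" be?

rimtonig and musukin both have last vowel 'i' yet inflect differently (rimtoniggoth, musukiar), so the last vowel is not what conditions the rule; the final letter is.
"lobdablow" ends in -w. The stems ending in -w (rapguw → raezpguw, vodikaw → voezdikaw) insert -ez- after the first vowel.
So lobdablow → loezbdablow.

loezbdablow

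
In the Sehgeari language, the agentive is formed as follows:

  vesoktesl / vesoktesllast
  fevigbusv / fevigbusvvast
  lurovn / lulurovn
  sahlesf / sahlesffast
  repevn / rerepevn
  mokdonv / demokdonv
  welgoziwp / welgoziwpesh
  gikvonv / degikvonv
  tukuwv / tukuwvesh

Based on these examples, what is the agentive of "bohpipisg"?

bohpipisggast

"bohpipisg" has second-to-last letter 's'. The stems whose second-to-last letter is 's' (sahlesf → sahlesffast, fevigbusv → fevigbusvvast, vesoktesl → vesoktesllast) double the final consonant and add -ast.
The other patterns: stems whose second-to-last letter is 'n' add the prefix de-; stems whose second-to-last letter is 'w' add -esh; stems whose second-to-last letter is 'v' repeat the first consonant+vowel as a prefix.
So bohpipisg → bohpipisggast.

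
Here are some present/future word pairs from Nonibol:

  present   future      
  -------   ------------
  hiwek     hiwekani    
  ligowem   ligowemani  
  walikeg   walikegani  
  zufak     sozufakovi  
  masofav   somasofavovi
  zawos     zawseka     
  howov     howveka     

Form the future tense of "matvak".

somatvakovi

hiwek and zufak both end in -k yet inflect differently (hiwekani, sozufakovi), so the final letter is not what conditions the rule; the last vowel is.
"matvak" has last vowel 'a'. The stems whose last vowel is 'a' (zufak → sozufakovi, masofav → somasofavovi) add so- … -ovi around the stem.
The other patterns: stems whose last vowel is 'e' add -ani; stems whose last vowel is 'o' delete the last vowel and add -eka.
So matvak → somatvakovi.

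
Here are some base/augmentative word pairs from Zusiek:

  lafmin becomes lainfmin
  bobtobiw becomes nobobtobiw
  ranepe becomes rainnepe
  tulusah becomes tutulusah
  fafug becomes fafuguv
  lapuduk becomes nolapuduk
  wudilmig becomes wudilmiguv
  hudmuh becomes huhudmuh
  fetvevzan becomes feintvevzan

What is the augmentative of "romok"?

noromok

hudmuh and fafug both have last vowel 'u' yet inflect differently (huhudmuh, fafuguv), so the last vowel is not what conditions the rule; the final letter is.
"romok" ends in -k. The one such stem in the data (lapuduk → nolapuduk) adds the prefix no-, so the same rule applies.
So romok → noromok.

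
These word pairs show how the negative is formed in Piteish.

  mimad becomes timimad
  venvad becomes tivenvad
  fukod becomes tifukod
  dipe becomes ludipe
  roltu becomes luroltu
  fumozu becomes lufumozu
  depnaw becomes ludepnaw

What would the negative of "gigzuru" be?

lugigzuru

"gigzuru" ends in -u. The stems ending in -u (roltu → luroltu, fumozu → lufumozu) add the prefix lu-.
The other pattern: stems ending in -d add the prefix ti-.
So gigzuru → lugigzuru.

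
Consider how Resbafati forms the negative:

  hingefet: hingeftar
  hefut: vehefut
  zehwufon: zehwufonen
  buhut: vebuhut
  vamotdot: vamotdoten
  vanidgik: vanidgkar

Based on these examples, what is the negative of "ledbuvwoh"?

ledbuvwohen

"ledbuvwoh" has last vowel 'o'. The stems whose last vowel is 'o' (zehwufon → zehwufonen, vamotdot → vamotdoten) add -en.
The other patterns: stems whose last vowel is 'u' add the prefix ve-; stems whose last vowel is 'e' or 'i' delete the last vowel and add -ar.
So ledbuvwoh → ledbuvwohen.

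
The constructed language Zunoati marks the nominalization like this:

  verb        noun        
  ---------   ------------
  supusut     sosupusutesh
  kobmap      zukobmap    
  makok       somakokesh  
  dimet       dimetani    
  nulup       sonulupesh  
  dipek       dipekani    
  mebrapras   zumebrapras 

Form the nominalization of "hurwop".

supusut and dimet both end in -t yet inflect differently (sosupusutesh, dimetani), so the final letter is not what conditions the rule; the last vowel is.
"hurwop" has last vowel 'o'. The one such stem in the data (makok → somakokesh) adds so- … -esh around the stem, so the same rule applies.
So hurwop → sohurwopesh.

sohurwopesh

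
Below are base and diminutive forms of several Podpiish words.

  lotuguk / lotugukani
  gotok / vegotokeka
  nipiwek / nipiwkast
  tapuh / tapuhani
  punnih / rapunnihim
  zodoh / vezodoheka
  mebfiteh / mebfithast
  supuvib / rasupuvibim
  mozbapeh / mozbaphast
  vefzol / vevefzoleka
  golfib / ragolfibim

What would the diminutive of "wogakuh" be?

tapuh and mebfiteh both end in -h yet inflect differently (tapuhani, mebfithast), so the final letter is not what conditions the rule; the last vowel is.
"wogakuh" has last vowel 'u'. The stems whose last vowel is 'u' (lotuguk → lotugukani, tapuh → tapuhani) add -ani.
So wogakuh → wogakuhani.

wogakuhani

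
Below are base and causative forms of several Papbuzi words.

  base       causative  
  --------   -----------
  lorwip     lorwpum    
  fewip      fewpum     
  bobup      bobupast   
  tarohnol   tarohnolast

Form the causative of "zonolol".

zonololast

lorwip and bobup both end in -p yet inflect differently (lorwpum, bobupast), so the final letter is not what conditions the rule; the last vowel is.
"zonolol" has last vowel 'o'. The one such stem in the data (tarohnol → tarohnolast) adds -ast, so the same rule applies.
So zonolol → zonololast.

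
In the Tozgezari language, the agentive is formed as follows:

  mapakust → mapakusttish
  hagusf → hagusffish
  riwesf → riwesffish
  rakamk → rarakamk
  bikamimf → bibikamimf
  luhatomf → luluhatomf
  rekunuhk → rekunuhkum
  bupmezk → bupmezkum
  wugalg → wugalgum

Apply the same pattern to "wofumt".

wowofumt

"wofumt" has second-to-last letter 'm'. The stems whose second-to-last letter is 'm' (rakamk → rarakamk, bikamimf → bibikamimf, luhatomf → luluhatomf) repeat the first consonant+vowel as a prefix.
So wofumt → wowofumt.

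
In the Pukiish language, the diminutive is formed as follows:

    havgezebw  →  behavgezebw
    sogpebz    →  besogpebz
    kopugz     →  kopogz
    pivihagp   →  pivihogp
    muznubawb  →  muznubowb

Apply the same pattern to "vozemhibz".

bevozemhibz

sogpebz and kopugz both end in -z yet inflect differently (besogpebz, kopogz), so the final letter is not what conditions the rule; the second-to-last letter is.
"vozemhibz" has second-to-last letter 'b'. The stems whose second-to-last letter is 'b' (havgezebw → behavgezebw, sogpebz → besogpebz) add the prefix be-.
The other pattern: stems whose second-to-last letter is 'g' or 'w' change the last vowel to 'o'.
So vozemhibz → bevozemhibz.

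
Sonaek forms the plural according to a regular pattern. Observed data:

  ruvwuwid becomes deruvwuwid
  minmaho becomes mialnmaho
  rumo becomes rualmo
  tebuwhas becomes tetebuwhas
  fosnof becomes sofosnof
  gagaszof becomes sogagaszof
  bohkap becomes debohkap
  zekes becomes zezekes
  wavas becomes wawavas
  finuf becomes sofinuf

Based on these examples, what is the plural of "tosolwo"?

minmaho and gagaszof both have last vowel 'o' yet inflect differently (mialnmaho, sogagaszof), so the last vowel is not what conditions the rule; the final letter is.
"tosolwo" ends in -o. The stems ending in -o (minmaho → mialnmaho, rumo → rualmo) insert -al- after the first vowel.
So tosolwo → toalsolwo.

toalsolwo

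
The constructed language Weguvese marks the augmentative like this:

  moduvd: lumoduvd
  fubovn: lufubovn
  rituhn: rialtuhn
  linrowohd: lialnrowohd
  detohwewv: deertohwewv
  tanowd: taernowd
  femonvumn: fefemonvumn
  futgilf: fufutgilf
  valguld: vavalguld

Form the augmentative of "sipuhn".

sialpuhn

"sipuhn" has second-to-last letter 'h'. The stems whose second-to-last letter is 'h' (rituhn → rialtuhn, linrowohd → lialnrowohd) insert -al- after the first vowel.
So sipuhn → sialpuhn.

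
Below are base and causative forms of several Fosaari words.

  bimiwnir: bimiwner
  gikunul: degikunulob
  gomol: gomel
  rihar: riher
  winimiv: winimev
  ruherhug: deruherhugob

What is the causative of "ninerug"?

gikunul and gomol both end in -l yet inflect differently (degikunulob, gomel), so the final letter is not what conditions the rule; the last vowel is.
"ninerug" has last vowel 'u'. The stems whose last vowel is 'u' (gikunul → degikunulob, ruherhug → deruherhugob) add de- … -ob around the stem.
So ninerug → deninerugob.

deninerugob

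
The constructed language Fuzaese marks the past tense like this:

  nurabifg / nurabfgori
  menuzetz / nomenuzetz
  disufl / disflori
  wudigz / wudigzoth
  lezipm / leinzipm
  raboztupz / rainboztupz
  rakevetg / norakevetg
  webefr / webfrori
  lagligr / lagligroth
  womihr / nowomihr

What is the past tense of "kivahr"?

raboztupz and wudigz both end in -z yet inflect differently (rainboztupz, wudigzoth), so the final letter is not what conditions the rule; the second-to-last letter is.
"kivahr" has second-to-last letter 'h'. The one such stem in the data (womihr → nowomihr) adds the prefix no-, so the same rule applies.
The other patterns: stems whose second-to-last letter is 'p' insert -in- after the first vowel; stems whose second-to-last letter is 'g' add -oth; stems whose second-to-last letter is 'f' delete the last vowel and add -ori.
So kivahr → nokivahr.

nokivahr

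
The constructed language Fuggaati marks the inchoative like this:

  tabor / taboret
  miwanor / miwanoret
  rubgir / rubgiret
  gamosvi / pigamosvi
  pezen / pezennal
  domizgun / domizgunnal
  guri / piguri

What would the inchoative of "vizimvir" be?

vizimviret

"vizimvir" ends in -r. The stems ending in -r (miwanor → miwanoret, tabor → taboret, rubgir → rubgiret) add -et.
The other patterns: stems ending in -i add the prefix pi-; stems ending in -n double the final consonant and add -al.
So vizimvir → vizimviret.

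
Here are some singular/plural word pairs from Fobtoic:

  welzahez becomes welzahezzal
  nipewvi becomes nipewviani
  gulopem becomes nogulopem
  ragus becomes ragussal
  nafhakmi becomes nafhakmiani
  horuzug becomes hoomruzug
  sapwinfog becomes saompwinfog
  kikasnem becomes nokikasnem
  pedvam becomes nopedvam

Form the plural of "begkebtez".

kikasnem and welzahez both have last vowel 'e' yet inflect differently (nokikasnem, welzahezzal), so the last vowel is not what conditions the rule; the final letter is.
"begkebtez" ends in -z. The one such stem in the data (welzahez → welzahezzal) doubles the final consonant and adds -al (as does ragus), so the same rule applies.
The other patterns: stems ending in -g insert -om- after the first vowel; stems ending in -m add the prefix no-; stems ending in -i add -ani.
So begkebtez → begkebtezzal.

begkebtezzal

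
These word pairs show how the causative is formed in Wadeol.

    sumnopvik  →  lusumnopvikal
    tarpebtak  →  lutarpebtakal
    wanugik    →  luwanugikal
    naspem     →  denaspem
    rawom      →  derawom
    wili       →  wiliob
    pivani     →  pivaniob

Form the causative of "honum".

dehonum

"honum" ends in -m. The stems ending in -m (naspem → denaspem, rawom → derawom) add the prefix de-.
So honum → dehonum.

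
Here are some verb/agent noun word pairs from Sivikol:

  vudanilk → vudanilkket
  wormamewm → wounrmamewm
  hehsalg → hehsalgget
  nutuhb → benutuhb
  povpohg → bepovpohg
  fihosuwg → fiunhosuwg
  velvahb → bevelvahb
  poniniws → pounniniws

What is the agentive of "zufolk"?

zufolkket

fihosuwg and hehsalg both end in -g yet inflect differently (fiunhosuwg, hehsalgget), so the final letter is not what conditions the rule; the second-to-last letter is.
"zufolk" has second-to-last letter 'l'. The stems whose second-to-last letter is 'l' (hehsalg → hehsalgget, vudanilk → vudanilkket) double the final consonant and add -et.
So zufolk → zufolkket.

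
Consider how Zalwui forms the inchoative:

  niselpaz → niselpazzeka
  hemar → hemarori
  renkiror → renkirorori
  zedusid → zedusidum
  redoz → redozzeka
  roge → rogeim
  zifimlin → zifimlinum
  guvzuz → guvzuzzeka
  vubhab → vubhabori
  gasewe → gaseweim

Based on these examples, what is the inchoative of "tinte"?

tinteim

redoz and renkiror both have last vowel 'o' yet inflect differently (redozzeka, renkirorori), so the last vowel is not what conditions the rule; the final letter is.
"tinte" ends in -e. The stems ending in -e (gasewe → gaseweim, roge → rogeim) add -im.
The other patterns: stems ending in -d or -n add -um; stems ending in -z double the final consonant and add -eka; stems ending in -b or -r add -ori.
So tinte → tinteim.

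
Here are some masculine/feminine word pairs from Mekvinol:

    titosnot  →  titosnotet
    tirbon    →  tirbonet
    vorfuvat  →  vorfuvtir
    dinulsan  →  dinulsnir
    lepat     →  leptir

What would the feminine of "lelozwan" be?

lelozwnir

titosnot and vorfuvat both end in -t yet inflect differently (titosnotet, vorfuvtir), so the final letter is not what conditions the rule; the last vowel is.
"lelozwan" has last vowel 'a'. The stems whose last vowel is 'a' (vorfuvat → vorfuvtir, dinulsan → dinulsnir, lepat → leptir) delete the last vowel and add -ir.
The other pattern: stems whose last vowel is 'o' add -et.
So lelozwan → lelozwnir.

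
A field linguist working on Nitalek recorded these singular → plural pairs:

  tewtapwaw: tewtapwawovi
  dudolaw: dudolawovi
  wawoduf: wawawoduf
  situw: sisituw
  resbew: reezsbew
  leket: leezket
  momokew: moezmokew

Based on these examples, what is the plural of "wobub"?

tewtapwaw and situw both end in -w yet inflect differently (tewtapwawovi, sisituw), so the final letter is not what conditions the rule; the last vowel is.
"wobub" has last vowel 'u'. The stems whose last vowel is 'u' (wawoduf → wawawoduf, situw → sisituw) repeat the first consonant+vowel as a prefix.
The other patterns: stems whose last vowel is 'a' add -ovi; stems whose last vowel is 'e' insert -ez- after the first vowel.
So wobub → wowobub.

wowobub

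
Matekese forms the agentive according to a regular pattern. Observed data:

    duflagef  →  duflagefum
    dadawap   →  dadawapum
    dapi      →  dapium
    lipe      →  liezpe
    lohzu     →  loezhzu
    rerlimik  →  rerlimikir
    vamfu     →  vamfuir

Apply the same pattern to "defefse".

lohzu and vamfu both end in -u yet inflect differently (loezhzu, vamfuir), so the final letter is not what conditions the rule; the first letter is.
"defefse" begins with d-. The stems beginning with d- (duflagef → duflagefum, dadawap → dadawapum, dapi → dapium) add -um.
The other patterns: stems beginning with l- insert -ez- after the first vowel; stems beginning with r- or v- add -ir.
So defefse → defefseum.

defefseum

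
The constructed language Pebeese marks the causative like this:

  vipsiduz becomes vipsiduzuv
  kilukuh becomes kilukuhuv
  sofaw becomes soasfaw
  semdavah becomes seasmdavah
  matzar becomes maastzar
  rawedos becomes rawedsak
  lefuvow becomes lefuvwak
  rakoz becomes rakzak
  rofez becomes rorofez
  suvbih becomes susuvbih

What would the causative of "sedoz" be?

sedzak

kilukuh and semdavah both end in -h yet inflect differently (kilukuhuv, seasmdavah), so the final letter is not what conditions the rule; the last vowel is.
"sedoz" has last vowel 'o'. The stems whose last vowel is 'o' (rawedos → rawedsak, lefuvow → lefuvwak, rakoz → rakzak) delete the last vowel and add -ak.
The other patterns: stems whose last vowel is 'u' add -uv; stems whose last vowel is 'a' insert -as- after the first vowel; stems whose last vowel is 'e' or 'i' repeat the first consonant+vowel as a prefix.
So sedoz → sedzak.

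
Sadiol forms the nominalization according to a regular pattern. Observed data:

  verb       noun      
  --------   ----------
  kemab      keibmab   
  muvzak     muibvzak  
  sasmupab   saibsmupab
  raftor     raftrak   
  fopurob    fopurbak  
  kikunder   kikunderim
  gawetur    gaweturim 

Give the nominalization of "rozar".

roibzar

"rozar" has last vowel 'a'. The stems whose last vowel is 'a' (kemab → keibmab, muvzak → muibvzak, sasmupab → saibsmupab) insert -ib- after the first vowel.
The other patterns: stems whose last vowel is 'o' delete the last vowel and add -ak; stems whose last vowel is 'e' or 'u' add -im.
So rozar → roibzar.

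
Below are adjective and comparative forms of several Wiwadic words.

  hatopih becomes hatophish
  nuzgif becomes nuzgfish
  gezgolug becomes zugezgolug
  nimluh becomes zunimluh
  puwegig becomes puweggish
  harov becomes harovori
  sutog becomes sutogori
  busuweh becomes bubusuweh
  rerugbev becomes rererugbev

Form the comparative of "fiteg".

puwegig and sutog both end in -g yet inflect differently (puweggish, sutogori), so the final letter is not what conditions the rule; the last vowel is.
"fiteg" has last vowel 'e'. The stems whose last vowel is 'e' (rerugbev → rererugbev, busuweh → bubusuweh) repeat the first consonant+vowel as a prefix.
The other patterns: stems whose last vowel is 'i' delete the last vowel and add -ish; stems whose last vowel is 'o' add -ori; stems whose last vowel is 'u' add the prefix zu-.
So fiteg → fifiteg.

fifiteg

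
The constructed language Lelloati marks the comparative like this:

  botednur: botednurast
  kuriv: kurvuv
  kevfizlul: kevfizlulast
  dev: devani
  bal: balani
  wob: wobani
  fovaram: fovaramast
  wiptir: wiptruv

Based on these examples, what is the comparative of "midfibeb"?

midfibebast

dev and kuriv both end in -v yet inflect differently (devani, kurvuv), so the final letter is not what conditions the rule; the number of vowels is.
"midfibeb" has 3 vowels. The stems with 3 vowels (fovaram → fovaramast, botednur → botednurast, kevfizlul → kevfizlulast) add -ast.
The other patterns: stems with 1 vowel add -ani; stems with 2 vowels delete the last vowel and add -uv.
So midfibeb → midfibebast.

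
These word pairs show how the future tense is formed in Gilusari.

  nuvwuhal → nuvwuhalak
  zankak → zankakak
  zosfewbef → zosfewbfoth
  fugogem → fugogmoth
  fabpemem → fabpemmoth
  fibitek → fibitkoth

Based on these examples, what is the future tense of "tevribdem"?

"tevribdem" has last vowel 'e'. The stems whose last vowel is 'e' (fugogem → fugogmoth, fibitek → fibitkoth, zosfewbef → zosfewbfoth) delete the last vowel and add -oth.
The other pattern: stems whose last vowel is 'a' add -ak.
So tevribdem → tevribdmoth.

tevribdmoth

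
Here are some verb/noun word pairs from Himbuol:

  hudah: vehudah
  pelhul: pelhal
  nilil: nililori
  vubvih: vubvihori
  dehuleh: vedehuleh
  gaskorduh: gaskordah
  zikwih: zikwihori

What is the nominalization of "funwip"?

funwipori

nilil and pelhul both end in -l yet inflect differently (nililori, pelhal), so the final letter is not what conditions the rule; the last vowel is.
"funwip" has last vowel 'i'. The stems whose last vowel is 'i' (nilil → nililori, vubvih → vubvihori, zikwih → zikwihori) add -ori.
The other patterns: stems whose last vowel is 'u' change the last vowel to 'a'; stems whose last vowel is 'a' or 'e' add the prefix ve-.
So funwip → funwipori.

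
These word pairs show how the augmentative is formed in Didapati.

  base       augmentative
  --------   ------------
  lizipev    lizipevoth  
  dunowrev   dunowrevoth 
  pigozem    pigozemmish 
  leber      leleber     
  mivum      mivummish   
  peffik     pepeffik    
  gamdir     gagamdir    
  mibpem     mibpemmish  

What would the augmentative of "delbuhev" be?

delbuhevoth

lizipev and pigozem both have last vowel 'e' yet inflect differently (lizipevoth, pigozemmish), so the last vowel is not what conditions the rule; the final letter is.
"delbuhev" ends in -v. The stems ending in -v (lizipev → lizipevoth, dunowrev → dunowrevoth) add -oth.
So delbuhev → delbuhevoth.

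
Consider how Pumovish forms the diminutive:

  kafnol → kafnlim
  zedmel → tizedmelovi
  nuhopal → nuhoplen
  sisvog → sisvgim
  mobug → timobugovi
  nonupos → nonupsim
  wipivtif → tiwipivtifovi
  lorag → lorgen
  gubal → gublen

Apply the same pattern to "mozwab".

"mozwab" has last vowel 'a'. The stems whose last vowel is 'a' (nuhopal → nuhoplen, lorag → lorgen, gubal → gublen) delete the last vowel and add -en.
The other patterns: stems whose last vowel is 'o' delete the last vowel and add -im; stems whose last vowel is 'e', 'i' or 'u' add ti- … -ovi around the stem.
So mozwab → mozwben.

mozwben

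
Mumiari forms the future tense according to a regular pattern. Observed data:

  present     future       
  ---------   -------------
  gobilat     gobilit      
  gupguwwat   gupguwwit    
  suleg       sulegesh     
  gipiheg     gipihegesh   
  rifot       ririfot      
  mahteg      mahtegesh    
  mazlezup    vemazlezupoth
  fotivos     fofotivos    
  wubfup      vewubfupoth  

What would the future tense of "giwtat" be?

giwtit

rifot and gupguwwat both end in -t yet inflect differently (ririfot, gupguwwit), so the final letter is not what conditions the rule; the last vowel is.
"giwtat" has last vowel 'a'. The stems whose last vowel is 'a' (gupguwwat → gupguwwit, gobilat → gobilit) change the last vowel to 'i'.
The other patterns: stems whose last vowel is 'e' add -esh; stems whose last vowel is 'o' repeat the first consonant+vowel as a prefix; stems whose last vowel is 'u' add ve- … -oth around the stem.
So giwtat → giwtit.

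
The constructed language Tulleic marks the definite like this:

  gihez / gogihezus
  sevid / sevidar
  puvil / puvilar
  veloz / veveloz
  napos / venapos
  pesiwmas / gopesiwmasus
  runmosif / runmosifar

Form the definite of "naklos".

veloz and gihez both end in -z yet inflect differently (veveloz, gogihezus), so the final letter is not what conditions the rule; the last vowel is.
"naklos" has last vowel 'o'. The stems whose last vowel is 'o' (napos → venapos, veloz → veveloz) add the prefix ve-.
So naklos → venaklos.

venaklos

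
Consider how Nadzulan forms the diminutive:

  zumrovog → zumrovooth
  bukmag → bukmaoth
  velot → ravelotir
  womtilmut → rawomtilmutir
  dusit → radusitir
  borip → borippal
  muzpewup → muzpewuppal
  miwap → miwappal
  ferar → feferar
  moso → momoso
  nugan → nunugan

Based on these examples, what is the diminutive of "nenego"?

nenenego

"nenego" ends in -o. The one such stem in the data (moso → momoso) repeats the first consonant+vowel as a prefix (as do ferar, nugan), so the same rule applies.
The other patterns: stems ending in -g drop the final letter and add -oth; stems ending in -t add ra- … -ir around the stem; stems ending in -p double the final consonant and add -al.
So nenego → nenenego.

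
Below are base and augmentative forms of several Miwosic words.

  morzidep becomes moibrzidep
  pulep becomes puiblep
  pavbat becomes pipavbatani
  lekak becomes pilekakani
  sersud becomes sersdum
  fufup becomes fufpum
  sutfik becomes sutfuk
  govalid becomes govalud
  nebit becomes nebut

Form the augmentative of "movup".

morzidep and fufup both end in -p yet inflect differently (moibrzidep, fufpum), so the final letter is not what conditions the rule; the last vowel is.
"movup" has last vowel 'u'. The stems whose last vowel is 'u' (sersud → sersdum, fufup → fufpum) delete the last vowel and add -um.
So movup → movpum.

movpum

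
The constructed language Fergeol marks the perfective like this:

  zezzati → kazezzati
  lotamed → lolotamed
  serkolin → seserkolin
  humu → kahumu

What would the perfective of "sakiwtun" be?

"sakiwtun" ends in a consonant. The stems ending in a consonant (serkolin → seserkolin, lotamed → lolotamed) repeat the first consonant+vowel as a prefix.
The other pattern: stems ending in a vowel add the prefix ka-.
So sakiwtun → sasakiwtun.

sasakiwtun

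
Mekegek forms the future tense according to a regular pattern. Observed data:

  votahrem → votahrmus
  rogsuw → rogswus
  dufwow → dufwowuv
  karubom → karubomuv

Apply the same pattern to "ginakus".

ginaksus

dufwow and rogsuw both end in -w yet inflect differently (dufwowuv, rogswus), so the final letter is not what conditions the rule; the last vowel is.
"ginakus" has last vowel 'u'. The one such stem in the data (rogsuw → rogswus) deletes the last vowel and adds -us (as does votahrem), so the same rule applies.
The other pattern: stems whose last vowel is 'o' add -uv.
So ginakus → ginaksus.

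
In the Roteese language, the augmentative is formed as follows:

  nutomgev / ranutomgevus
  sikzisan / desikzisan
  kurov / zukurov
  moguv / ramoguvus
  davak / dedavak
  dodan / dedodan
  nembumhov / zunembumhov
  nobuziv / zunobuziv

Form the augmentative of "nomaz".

denomaz

nutomgev and nobuziv both end in -v yet inflect differently (ranutomgevus, zunobuziv), so the final letter is not what conditions the rule; the last vowel is.
"nomaz" has last vowel 'a'. The stems whose last vowel is 'a' (sikzisan → desikzisan, dodan → dedodan, davak → dedavak) add the prefix de-.
So nomaz → denomaz.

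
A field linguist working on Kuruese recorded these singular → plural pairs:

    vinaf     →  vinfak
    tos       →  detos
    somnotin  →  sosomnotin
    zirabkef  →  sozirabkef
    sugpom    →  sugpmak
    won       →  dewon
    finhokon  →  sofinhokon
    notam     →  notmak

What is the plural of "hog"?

won and finhokon both end in -n yet inflect differently (dewon, sofinhokon), so the final letter is not what conditions the rule; the number of vowels is.
"hog" has 1 vowel. The stems with 1 vowel (tos → detos, won → dewon) add the prefix de-.
So hog → dehog.

dehog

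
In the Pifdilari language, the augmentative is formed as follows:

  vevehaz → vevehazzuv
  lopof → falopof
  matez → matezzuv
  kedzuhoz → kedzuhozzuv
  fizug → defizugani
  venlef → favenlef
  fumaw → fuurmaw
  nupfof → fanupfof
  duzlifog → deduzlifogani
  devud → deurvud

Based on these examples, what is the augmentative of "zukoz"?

zukozzuv

duzlifog and kedzuhoz both have last vowel 'o' yet inflect differently (deduzlifogani, kedzuhozzuv), so the last vowel is not what conditions the rule; the final letter is.
"zukoz" ends in -z. The stems ending in -z (matez → matezzuv, kedzuhoz → kedzuhozzuv, vevehaz → vevehazzuv) double the final consonant and add -uv.
So zukoz → zukozzuv.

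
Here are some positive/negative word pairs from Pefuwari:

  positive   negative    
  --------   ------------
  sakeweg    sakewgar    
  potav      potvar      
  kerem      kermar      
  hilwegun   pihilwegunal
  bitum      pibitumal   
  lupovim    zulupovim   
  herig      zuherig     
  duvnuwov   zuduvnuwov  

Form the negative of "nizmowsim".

zunizmowsim

kerem and bitum both end in -m yet inflect differently (kermar, pibitumal), so the final letter is not what conditions the rule; the last vowel is.
"nizmowsim" has last vowel 'i'. The stems whose last vowel is 'i' (lupovim → zulupovim, herig → zuherig) add the prefix zu-.
The other patterns: stems whose last vowel is 'a' or 'e' delete the last vowel and add -ar; stems whose last vowel is 'u' add pi- … -al around the stem.
So nizmowsim → zunizmowsim.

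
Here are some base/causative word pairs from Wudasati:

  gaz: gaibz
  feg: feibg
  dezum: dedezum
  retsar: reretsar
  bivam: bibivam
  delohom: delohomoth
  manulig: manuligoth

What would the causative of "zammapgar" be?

zammapgaroth

dezum and delohom both end in -m yet inflect differently (dedezum, delohomoth), so the final letter is not what conditions the rule; the number of vowels is.
"zammapgar" has 3 vowels. The stems with 3 vowels (delohom → delohomoth, manulig → manuligoth) add -oth.
The other patterns: stems with 1 vowel insert -ib- after the first vowel; stems with 2 vowels repeat the first consonant+vowel as a prefix.
So zammapgar → zammapgaroth.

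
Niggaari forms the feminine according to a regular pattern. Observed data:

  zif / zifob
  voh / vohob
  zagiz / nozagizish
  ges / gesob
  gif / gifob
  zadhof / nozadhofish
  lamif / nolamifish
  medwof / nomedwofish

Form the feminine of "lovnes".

nolovnesish

zadhof and gif both end in -f yet inflect differently (nozadhofish, gifob), so the final letter is not what conditions the rule; the number of vowels is.
"lovnes" has 2 vowels. The stems with 2 vowels (zagiz → nozagizish, zadhof → nozadhofish, lamif → nolamifish) add no- … -ish around the stem.
So lovnes → nolovnesish.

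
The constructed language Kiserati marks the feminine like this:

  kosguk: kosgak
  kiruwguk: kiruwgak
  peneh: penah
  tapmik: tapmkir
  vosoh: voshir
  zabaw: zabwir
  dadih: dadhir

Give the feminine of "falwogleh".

falwoglah

kosguk and tapmik both end in -k yet inflect differently (kosgak, tapmkir), so the final letter is not what conditions the rule; the last vowel is.
"falwogleh" has last vowel 'e'. The one such stem in the data (peneh → penah) changes the last vowel to 'a' (as do kosguk, kiruwguk), so the same rule applies.
The other pattern: stems whose last vowel is 'a', 'i' or 'o' delete the last vowel and add -ir.
So falwogleh → falwoglah.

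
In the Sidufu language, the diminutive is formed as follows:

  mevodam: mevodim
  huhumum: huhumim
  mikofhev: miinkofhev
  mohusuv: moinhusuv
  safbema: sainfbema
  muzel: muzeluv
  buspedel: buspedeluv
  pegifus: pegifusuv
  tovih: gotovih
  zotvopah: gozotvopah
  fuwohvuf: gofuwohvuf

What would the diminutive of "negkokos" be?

"negkokos" ends in -s. The one such stem in the data (pegifus → pegifusuv) adds -uv, so the same rule applies.
The other patterns: stems ending in -m change the last vowel to 'i'; stems ending in -a or -v insert -in- after the first vowel; stems ending in -f or -h add the prefix go-.
So negkokos → negkokosuv.

negkokosuv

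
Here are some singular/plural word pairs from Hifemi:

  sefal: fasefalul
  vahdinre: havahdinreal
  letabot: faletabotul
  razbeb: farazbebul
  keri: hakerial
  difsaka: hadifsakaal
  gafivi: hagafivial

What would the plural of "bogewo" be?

razbeb and vahdinre both have last vowel 'e' yet inflect differently (farazbebul, havahdinreal), so the last vowel is not what conditions the rule; whether the stem ends in a vowel or a consonant is.
"bogewo" ends in a vowel. The stems ending in a vowel (gafivi → hagafivial, vahdinre → havahdinreal, keri → hakerial) add ha- … -al around the stem.
The other pattern: stems ending in a consonant add fa- … -ul around the stem.
So bogewo → habogewoal.

habogewoal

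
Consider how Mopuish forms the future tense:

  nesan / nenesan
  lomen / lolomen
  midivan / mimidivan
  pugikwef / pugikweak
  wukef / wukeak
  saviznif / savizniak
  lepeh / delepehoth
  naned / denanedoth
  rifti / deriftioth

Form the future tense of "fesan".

"fesan" ends in -n. The stems ending in -n (nesan → nenesan, lomen → lolomen, midivan → mimidivan) repeat the first consonant+vowel as a prefix.
So fesan → fefesan.

fefesan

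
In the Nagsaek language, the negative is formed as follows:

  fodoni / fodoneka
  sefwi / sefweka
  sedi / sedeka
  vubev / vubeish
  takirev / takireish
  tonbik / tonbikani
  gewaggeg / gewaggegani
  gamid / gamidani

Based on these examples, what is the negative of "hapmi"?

hapmeka

fodoni and tonbik both have last vowel 'i' yet inflect differently (fodoneka, tonbikani), so the last vowel is not what conditions the rule; the final letter is.
"hapmi" ends in -i. The stems ending in -i (fodoni → fodoneka, sefwi → sefweka, sedi → sedeka) drop the final letter and add -eka.
The other patterns: stems ending in -v drop the final letter and add -ish; stems ending in -d, -g or -k add -ani.
So hapmi → hapmeka.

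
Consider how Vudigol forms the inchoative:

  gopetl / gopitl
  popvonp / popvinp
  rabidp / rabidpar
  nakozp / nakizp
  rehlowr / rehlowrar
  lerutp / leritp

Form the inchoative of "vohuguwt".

vohuguwtar

"vohuguwt" has second-to-last letter 'w'. The one such stem in the data (rehlowr → rehlowrar) adds -ar, so the same rule applies.
The other pattern: stems whose second-to-last letter is 'n', 't' or 'z' change the last vowel to 'i'.
So vohuguwt → vohuguwtar.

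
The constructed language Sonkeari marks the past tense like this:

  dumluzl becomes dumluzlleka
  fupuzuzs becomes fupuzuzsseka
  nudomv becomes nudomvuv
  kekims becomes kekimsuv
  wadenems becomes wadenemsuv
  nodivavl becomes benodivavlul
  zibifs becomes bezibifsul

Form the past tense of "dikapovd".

fupuzuzs and kekims both end in -s yet inflect differently (fupuzuzsseka, kekimsuv), so the final letter is not what conditions the rule; the second-to-last letter is.
"dikapovd" has second-to-last letter 'v'. The one such stem in the data (nodivavl → benodivavlul) adds be- … -ul around the stem, so the same rule applies.
So dikapovd → bedikapovdul.

bedikapovdul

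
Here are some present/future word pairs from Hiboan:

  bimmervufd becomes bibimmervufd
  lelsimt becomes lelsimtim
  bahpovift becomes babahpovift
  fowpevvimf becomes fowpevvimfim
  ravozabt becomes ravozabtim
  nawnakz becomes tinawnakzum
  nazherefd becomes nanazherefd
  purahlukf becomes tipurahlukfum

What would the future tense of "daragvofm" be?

"daragvofm" has second-to-last letter 'f'. The stems whose second-to-last letter is 'f' (bahpovift → babahpovift, bimmervufd → bibimmervufd, nazherefd → nanazherefd) repeat the first consonant+vowel as a prefix.
The other patterns: stems whose second-to-last letter is 'k' add ti- … -um around the stem; stems whose second-to-last letter is 'b' or 'm' add -im.
So daragvofm → dadaragvofm.

dadaragvofm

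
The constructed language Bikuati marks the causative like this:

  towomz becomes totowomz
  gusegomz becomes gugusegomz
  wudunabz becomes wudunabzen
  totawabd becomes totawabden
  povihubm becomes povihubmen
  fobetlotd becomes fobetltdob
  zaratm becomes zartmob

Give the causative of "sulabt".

sulabten

"sulabt" has second-to-last letter 'b'. The stems whose second-to-last letter is 'b' (wudunabz → wudunabzen, totawabd → totawabden, povihubm → povihubmen) add -en.
The other patterns: stems whose second-to-last letter is 'm' repeat the first consonant+vowel as a prefix; stems whose second-to-last letter is 't' delete the last vowel and add -ob.
So sulabt → sulabten.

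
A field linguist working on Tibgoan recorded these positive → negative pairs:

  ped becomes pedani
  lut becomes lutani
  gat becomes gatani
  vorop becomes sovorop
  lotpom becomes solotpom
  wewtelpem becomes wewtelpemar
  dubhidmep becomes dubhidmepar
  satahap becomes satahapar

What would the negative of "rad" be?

radani

lotpom and wewtelpem both end in -m yet inflect differently (solotpom, wewtelpemar), so the final letter is not what conditions the rule; the number of vowels is.
"rad" has 1 vowel. The stems with 1 vowel (ped → pedani, lut → lutani, gat → gatani) add -ani.
The other patterns: stems with 2 vowels add the prefix so-; stems with 3 vowels add -ar.
So rad → radani.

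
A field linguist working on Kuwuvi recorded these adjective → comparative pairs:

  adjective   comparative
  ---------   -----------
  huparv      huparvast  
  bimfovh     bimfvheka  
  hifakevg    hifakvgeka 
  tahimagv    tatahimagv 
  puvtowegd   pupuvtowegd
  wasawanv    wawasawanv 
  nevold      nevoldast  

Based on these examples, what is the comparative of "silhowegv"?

sisilhowegv

"silhowegv" has second-to-last letter 'g'. The stems whose second-to-last letter is 'g' (tahimagv → tatahimagv, puvtowegd → pupuvtowegd) repeat the first consonant+vowel as a prefix.
The other patterns: stems whose second-to-last letter is 'v' delete the last vowel and add -eka; stems whose second-to-last letter is 'l' or 'r' add -ast.
So silhowegv → sisilhowegv.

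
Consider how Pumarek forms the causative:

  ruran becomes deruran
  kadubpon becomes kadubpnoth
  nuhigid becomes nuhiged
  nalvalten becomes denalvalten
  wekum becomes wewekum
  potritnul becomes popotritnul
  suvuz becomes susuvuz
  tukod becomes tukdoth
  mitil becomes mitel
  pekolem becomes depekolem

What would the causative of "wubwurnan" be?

potritnul and mitil both end in -l yet inflect differently (popotritnul, mitel), so the final letter is not what conditions the rule; the last vowel is.
"wubwurnan" has last vowel 'a'. The one such stem in the data (ruran → deruran) adds the prefix de-, so the same rule applies.
The other patterns: stems whose last vowel is 'u' repeat the first consonant+vowel as a prefix; stems whose last vowel is 'i' change the last vowel to 'e'; stems whose last vowel is 'o' delete the last vowel and add -oth.
So wubwurnan → dewubwurnan.

dewubwurnan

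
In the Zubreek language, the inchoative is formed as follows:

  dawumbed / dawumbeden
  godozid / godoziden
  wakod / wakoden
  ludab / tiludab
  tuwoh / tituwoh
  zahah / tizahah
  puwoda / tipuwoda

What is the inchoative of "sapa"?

"sapa" ends in -a. The one such stem in the data (puwoda → tipuwoda) adds the prefix ti-, so the same rule applies.
The other pattern: stems ending in -d add -en.
So sapa → tisapa.

tisapa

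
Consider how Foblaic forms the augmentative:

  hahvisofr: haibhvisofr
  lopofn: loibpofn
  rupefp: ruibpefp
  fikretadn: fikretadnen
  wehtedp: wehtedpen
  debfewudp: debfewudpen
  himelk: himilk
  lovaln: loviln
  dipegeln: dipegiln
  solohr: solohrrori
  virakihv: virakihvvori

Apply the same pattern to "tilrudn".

lopofn and fikretadn both end in -n yet inflect differently (loibpofn, fikretadnen), so the final letter is not what conditions the rule; the second-to-last letter is.
"tilrudn" has second-to-last letter 'd'. The stems whose second-to-last letter is 'd' (fikretadn → fikretadnen, wehtedp → wehtedpen, debfewudp → debfewudpen) add -en.
The other patterns: stems whose second-to-last letter is 'f' insert -ib- after the first vowel; stems whose second-to-last letter is 'l' change the last vowel to 'i'; stems whose second-to-last letter is 'h' double the final consonant and add -ori.
So tilrudn → tilrudnen.

tilrudnen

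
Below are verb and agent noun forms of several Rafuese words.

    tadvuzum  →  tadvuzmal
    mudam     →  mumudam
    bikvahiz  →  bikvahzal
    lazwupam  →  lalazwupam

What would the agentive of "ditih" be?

dithal

mudam and tadvuzum both end in -m yet inflect differently (mumudam, tadvuzmal), so the final letter is not what conditions the rule; the last vowel is.
"ditih" has last vowel 'i'. The one such stem in the data (bikvahiz → bikvahzal) deletes the last vowel and adds -al (as does tadvuzum), so the same rule applies.
The other pattern: stems whose last vowel is 'a' repeat the first consonant+vowel as a prefix.
So ditih → dithal.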